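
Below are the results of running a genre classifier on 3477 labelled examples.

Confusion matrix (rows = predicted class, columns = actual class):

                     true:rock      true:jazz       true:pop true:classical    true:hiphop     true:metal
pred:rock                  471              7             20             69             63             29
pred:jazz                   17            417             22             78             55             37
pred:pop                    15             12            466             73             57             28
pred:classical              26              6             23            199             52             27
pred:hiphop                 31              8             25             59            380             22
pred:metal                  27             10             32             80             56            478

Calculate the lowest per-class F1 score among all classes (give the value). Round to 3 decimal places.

0.447

Per-class F1 score (2·TP/(2·TP+FP+FN)):
  rock: TP=471, FP=7+20+69+63+29=188, FN=17+15+26+31+27=116 → 942/1246 = 0.7560
  jazz: TP=417, FP=17+22+78+55+37=209, FN=7+12+6+8+10=43 → 834/1086 = 0.7680
  pop: TP=466, FP=15+12+73+57+28=185, FN=20+22+23+25+32=122 → 932/1239 = 0.7522
  classical: TP=199, FP=26+6+23+52+27=134, FN=69+78+73+59+80=359 → 398/891 = 0.4467
  hiphop: TP=380, FP=31+8+25+59+22=145, FN=63+55+57+52+56=283 → 760/1188 = 0.6397
  metal: TP=478, FP=27+10+32+80+56=205, FN=29+37+28+27+22=143 → 956/1304 = 0.7331
Lowest is class 'classical' with F1 score = 0.447.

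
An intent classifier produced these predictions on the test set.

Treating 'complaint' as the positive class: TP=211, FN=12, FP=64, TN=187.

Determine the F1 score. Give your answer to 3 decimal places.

0.847

Precision = TP/(TP+FP) = 211/275 = 0.7673
Recall = TP/(TP+FN) = 211/223 = 0.9462
F1 = 2·TP/(2·TP+FP+FN) = 422/498 = 0.847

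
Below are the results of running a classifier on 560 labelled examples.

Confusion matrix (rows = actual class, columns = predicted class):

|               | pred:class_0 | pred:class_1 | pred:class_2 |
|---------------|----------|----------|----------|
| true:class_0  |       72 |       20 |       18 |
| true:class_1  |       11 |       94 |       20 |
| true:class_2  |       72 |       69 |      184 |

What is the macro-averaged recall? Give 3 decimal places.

0.658

Per-class recall (TP/(TP+FN)):
  class_0: TP=72, FN=20+18=38 → 72/110 = 0.6545
  class_1: TP=94, FN=11+20=31 → 94/125 = 0.7520
  class_2: TP=184, FN=72+69=141 → 184/325 = 0.5662
Macro-recall = mean = (0.6545 + 0.7520 + 0.5662) / 3 = 0.658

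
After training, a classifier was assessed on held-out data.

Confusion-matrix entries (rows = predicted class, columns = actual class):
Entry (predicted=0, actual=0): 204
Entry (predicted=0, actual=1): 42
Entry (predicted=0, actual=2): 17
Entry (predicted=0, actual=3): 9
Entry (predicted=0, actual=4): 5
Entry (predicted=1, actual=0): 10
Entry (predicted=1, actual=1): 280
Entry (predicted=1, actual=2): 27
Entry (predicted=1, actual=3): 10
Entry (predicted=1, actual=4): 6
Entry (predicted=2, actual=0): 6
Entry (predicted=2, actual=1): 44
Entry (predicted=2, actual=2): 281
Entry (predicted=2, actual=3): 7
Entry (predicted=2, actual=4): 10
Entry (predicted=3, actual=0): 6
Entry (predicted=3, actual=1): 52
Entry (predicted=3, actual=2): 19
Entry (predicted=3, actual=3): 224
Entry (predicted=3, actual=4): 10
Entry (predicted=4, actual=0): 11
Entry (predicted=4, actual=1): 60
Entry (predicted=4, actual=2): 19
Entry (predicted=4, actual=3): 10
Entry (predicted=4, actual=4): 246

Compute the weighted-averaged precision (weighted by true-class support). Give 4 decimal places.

0.7763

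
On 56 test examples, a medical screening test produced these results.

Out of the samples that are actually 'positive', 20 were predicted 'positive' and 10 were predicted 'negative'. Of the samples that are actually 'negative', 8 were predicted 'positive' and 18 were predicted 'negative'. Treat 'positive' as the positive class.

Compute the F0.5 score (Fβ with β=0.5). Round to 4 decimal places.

Fβ = (1+β²)·TP / ((1+β²)·TP + β²·FN + FP), with β²=1/4
= 1.25·20 / (1.25·20 + 0.25·10 + 8) = 0.7042

0.7042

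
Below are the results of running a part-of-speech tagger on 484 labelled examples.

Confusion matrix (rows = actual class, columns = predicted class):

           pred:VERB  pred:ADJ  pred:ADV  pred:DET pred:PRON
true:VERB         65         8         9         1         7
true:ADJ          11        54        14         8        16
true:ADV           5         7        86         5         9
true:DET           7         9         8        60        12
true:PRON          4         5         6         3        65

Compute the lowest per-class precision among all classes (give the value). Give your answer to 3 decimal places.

0.596

Per-class precision (TP/(TP+FP)):
  VERB: TP=65, FP=11+5+7+4=27 → 65/92 = 0.7065
  ADJ: TP=54, FP=8+7+9+5=29 → 54/83 = 0.6506
  ADV: TP=86, FP=9+14+8+6=37 → 86/123 = 0.6992
  DET: TP=60, FP=1+8+5+3=17 → 60/77 = 0.7792
  PRON: TP=65, FP=7+16+9+12=44 → 65/109 = 0.5963
Lowest is class 'PRON' with precision = 0.596.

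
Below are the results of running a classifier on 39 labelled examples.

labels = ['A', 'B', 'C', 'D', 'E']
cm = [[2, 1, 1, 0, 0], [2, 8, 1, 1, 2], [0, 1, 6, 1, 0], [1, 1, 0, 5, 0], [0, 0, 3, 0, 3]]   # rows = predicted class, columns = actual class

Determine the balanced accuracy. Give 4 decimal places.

Balanced accuracy = mean of per-class recall.
  A: recall = 2/5 = 0.40000
  B: recall = 8/11 = 0.72727
  C: recall = 6/11 = 0.54545
  D: recall = 5/7 = 0.71429
  E: recall = 3/5 = 0.60000
Mean = (0.40000 + 0.72727 + 0.54545 + 0.71429 + 0.60000) / 5 = 0.5974

0.5974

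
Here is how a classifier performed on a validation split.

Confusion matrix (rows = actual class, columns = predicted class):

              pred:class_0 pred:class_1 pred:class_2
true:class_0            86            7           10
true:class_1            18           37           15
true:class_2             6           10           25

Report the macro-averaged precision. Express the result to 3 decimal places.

0.656

Per-class precision (TP/(TP+FP)):
  class_0: TP=86, FP=18+6=24 → 86/110 = 0.7818
  class_1: TP=37, FP=7+10=17 → 37/54 = 0.6852
  class_2: TP=25, FP=10+15=25 → 25/50 = 0.5000
Macro-precision = mean = (0.7818 + 0.6852 + 0.5000) / 3 = 0.656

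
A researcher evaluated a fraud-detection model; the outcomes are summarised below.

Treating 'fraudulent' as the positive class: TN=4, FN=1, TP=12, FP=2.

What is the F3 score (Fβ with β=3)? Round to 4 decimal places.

0.9160

Fβ = (1+β²)·TP / ((1+β²)·TP + β²·FN + FP), with β²=9
= 10·12 / (10·12 + 9·1 + 2) = 0.9160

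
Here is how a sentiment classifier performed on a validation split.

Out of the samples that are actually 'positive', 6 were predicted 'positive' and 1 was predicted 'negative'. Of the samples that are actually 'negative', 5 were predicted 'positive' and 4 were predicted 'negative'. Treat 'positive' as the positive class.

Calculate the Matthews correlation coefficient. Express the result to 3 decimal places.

0.323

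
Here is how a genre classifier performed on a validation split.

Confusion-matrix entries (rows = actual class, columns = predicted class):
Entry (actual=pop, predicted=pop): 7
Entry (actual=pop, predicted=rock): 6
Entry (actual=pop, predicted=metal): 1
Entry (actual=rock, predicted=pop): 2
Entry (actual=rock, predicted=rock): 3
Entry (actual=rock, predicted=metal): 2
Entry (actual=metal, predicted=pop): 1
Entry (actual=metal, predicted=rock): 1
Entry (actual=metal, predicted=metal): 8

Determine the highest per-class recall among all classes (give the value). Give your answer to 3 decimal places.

0.800

Per-class recall (TP/(TP+FN)):
  pop: TP=7, FN=6+1=7 → 7/14 = 0.5000
  rock: TP=3, FN=2+2=4 → 3/7 = 0.4286
  metal: TP=8, FN=1+1=2 → 8/10 = 0.8000
Highest is class 'metal' with recall = 0.800.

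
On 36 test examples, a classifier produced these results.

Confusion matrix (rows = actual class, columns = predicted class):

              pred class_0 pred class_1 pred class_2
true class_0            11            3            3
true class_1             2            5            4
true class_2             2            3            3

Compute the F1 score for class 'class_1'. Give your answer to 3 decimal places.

0.455

Treat 'class_1' as positive and all other classes as negative.
F1 score = 2·TP/(2·TP+FP+FN).
class_1: TP=5, FP=3+3=6, FN=2+4=6 → 10/22 = 0.4545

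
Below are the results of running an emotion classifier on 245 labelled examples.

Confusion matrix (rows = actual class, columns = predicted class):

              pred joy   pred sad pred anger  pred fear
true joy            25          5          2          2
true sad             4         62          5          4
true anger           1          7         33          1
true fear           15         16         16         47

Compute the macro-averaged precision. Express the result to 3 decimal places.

0.676

Per-class precision (TP/(TP+FP)):
  joy: TP=25, FP=4+1+15=20 → 25/45 = 0.5556
  sad: TP=62, FP=5+7+16=28 → 62/90 = 0.6889
  anger: TP=33, FP=2+5+16=23 → 33/56 = 0.5893
  fear: TP=47, FP=2+4+1=7 → 47/54 = 0.8704
Macro-precision = mean = (0.5556 + 0.6889 + 0.5893 + 0.8704) / 4 = 0.676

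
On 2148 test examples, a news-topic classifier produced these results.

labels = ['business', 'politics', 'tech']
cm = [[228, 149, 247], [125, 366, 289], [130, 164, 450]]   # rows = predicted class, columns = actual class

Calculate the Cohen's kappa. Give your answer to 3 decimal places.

Observed agreement pₒ = trace/N = 1044/2148 = 0.4860
Expected agreement pₑ = Σ (rowᵢ·colᵢ)/N² = (483·624 + 679·780 + 986·744)/2148² = 0.3391
κ = (pₒ − pₑ)/(1 − pₑ) = (0.4860 − 0.3391)/(1 − 0.3391) = 0.222

0.222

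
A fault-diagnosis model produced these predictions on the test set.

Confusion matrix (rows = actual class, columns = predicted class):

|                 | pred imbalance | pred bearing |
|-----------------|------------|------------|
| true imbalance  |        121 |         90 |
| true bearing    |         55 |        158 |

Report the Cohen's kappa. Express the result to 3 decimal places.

0.315

Observed agreement pₒ = trace/N = 279/424 = 0.6580
Expected agreement pₑ = Σ (rowᵢ·colᵢ)/N² = (211·176 + 213·248)/424² = 0.5004
κ = (pₒ − pₑ)/(1 − pₑ) = (0.6580 − 0.5004)/(1 − 0.5004) = 0.315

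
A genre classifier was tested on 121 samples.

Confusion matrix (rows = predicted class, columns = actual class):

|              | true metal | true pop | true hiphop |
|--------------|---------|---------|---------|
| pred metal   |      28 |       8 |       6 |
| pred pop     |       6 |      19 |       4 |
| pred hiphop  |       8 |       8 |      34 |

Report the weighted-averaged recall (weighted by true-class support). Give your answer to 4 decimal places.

0.6694

Per-class recall (TP/(TP+FN)):
  metal: TP=28, FN=6+8=14 → 28/42 = 0.66667
  pop: TP=19, FN=8+8=16 → 19/35 = 0.54286
  hiphop: TP=34, FN=6+4=10 → 34/44 = 0.77273
Weighted-recall = Σ (supportᵢ/N)·recallᵢ with N=121: (42/121)·0.66667 + (35/121)·0.54286 + (44/121)·0.77273 = 0.6694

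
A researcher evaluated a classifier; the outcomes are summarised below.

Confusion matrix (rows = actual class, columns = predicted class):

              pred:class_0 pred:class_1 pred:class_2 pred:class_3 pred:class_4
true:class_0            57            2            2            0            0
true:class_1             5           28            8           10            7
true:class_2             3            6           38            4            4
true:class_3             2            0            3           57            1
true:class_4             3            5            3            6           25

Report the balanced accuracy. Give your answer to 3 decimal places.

Balanced accuracy = mean of per-class recall.
  class_0: recall = 57/61 = 0.9344
  class_1: recall = 28/58 = 0.4828
  class_2: recall = 38/55 = 0.6909
  class_3: recall = 57/63 = 0.9048
  class_4: recall = 25/42 = 0.5952
Mean = (0.9344 + 0.4828 + 0.6909 + 0.9048 + 0.5952) / 5 = 0.722

0.722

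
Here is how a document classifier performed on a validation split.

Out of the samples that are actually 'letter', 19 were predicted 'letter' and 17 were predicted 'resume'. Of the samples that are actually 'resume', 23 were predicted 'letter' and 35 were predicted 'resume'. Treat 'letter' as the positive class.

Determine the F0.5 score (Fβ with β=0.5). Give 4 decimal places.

Fβ = (1+β²)·TP / ((1+β²)·TP + β²·FN + FP), with β²=1/4
= 1.25·19 / (1.25·19 + 0.25·17 + 23) = 0.4657

0.4657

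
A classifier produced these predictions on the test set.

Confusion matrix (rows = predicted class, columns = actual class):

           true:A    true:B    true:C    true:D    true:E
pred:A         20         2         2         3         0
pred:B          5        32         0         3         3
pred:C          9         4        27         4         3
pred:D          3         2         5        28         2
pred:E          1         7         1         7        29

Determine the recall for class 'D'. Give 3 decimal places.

0.622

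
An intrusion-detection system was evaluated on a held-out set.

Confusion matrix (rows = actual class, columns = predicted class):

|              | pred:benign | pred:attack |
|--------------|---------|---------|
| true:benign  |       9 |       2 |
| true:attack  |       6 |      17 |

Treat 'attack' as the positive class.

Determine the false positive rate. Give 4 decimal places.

FPR = FP/(FP+TN) = 2/(2+9) = 0.1818

0.1818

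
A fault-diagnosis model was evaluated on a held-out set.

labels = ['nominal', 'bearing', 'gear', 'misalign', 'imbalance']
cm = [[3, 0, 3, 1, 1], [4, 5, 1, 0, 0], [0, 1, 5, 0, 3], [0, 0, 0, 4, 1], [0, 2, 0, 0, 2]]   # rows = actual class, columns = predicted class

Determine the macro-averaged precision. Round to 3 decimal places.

Per-class precision (TP/(TP+FP)):
  nominal: TP=3, FP=4+0+0+0=4 → 3/7 = 0.4286
  bearing: TP=5, FP=0+1+0+2=3 → 5/8 = 0.6250
  gear: TP=5, FP=3+1+0+0=4 → 5/9 = 0.5556
  misalign: TP=4, FP=1+0+0+0=1 → 4/5 = 0.8000
  imbalance: TP=2, FP=1+0+3+1=5 → 2/7 = 0.2857
Macro-precision = mean = (0.4286 + 0.6250 + 0.5556 + 0.8000 + 0.2857) / 5 = 0.539

0.539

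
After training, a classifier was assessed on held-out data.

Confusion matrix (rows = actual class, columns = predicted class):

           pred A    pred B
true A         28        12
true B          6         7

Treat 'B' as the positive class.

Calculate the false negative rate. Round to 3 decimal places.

0.462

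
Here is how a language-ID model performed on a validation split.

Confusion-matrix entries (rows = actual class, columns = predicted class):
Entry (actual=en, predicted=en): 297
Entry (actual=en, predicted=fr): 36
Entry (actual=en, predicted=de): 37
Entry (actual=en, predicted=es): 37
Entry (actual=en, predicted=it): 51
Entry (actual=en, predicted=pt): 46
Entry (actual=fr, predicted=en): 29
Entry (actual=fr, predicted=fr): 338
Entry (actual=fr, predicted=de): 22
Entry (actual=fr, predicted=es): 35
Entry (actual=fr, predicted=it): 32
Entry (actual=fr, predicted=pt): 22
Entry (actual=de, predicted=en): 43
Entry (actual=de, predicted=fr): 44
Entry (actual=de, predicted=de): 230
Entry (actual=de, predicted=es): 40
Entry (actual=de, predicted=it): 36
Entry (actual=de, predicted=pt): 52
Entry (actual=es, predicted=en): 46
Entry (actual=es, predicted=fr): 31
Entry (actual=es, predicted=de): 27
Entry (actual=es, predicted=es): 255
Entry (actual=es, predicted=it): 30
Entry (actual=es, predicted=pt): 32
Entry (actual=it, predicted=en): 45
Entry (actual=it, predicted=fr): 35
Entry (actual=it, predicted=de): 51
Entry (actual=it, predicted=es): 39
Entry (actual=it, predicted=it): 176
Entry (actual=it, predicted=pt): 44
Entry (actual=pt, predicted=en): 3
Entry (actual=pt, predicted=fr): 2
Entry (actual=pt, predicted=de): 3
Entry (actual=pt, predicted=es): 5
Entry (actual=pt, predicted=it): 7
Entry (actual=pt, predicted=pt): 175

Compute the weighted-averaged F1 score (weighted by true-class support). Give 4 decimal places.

Per-class F1 score (2·TP/(2·TP+FP+FN)):
  en: TP=297, FP=29+43+46+45+3=166, FN=36+37+37+51+46=207 → 594/967 = 0.61427
  fr: TP=338, FP=36+44+31+35+2=148, FN=29+22+35+32+22=140 → 676/964 = 0.70124
  de: TP=230, FP=37+22+27+51+3=140, FN=43+44+40+36+52=215 → 460/815 = 0.56442
  es: TP=255, FP=37+35+40+39+5=156, FN=46+31+27+30+32=166 → 510/832 = 0.61298
  it: TP=176, FP=51+32+36+30+7=156, FN=45+35+51+39+44=214 → 352/722 = 0.48753
  pt: TP=175, FP=46+22+52+32+44=196, FN=3+2+3+5+7=20 → 350/566 = 0.61837
Weighted-F1 score = Σ (supportᵢ/N)·F1 scoreᵢ with N=2433: (504/2433)·0.61427 + (478/2433)·0.70124 + (445/2433)·0.56442 + (421/2433)·0.61298 + (390/2433)·0.48753 + (195/2433)·0.61837 = 0.6020

0.6020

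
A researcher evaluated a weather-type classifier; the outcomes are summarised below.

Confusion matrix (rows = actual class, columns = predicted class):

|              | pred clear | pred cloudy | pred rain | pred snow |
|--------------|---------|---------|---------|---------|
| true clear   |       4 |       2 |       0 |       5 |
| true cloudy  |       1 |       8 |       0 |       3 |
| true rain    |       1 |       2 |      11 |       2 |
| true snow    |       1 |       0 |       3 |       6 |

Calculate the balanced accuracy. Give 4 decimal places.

0.5795

Balanced accuracy = mean of per-class recall.
  clear: recall = 4/11 = 0.36364
  cloudy: recall = 8/12 = 0.66667
  rain: recall = 11/16 = 0.68750
  snow: recall = 6/10 = 0.60000
Mean = (0.36364 + 0.66667 + 0.68750 + 0.60000) / 4 = 0.5795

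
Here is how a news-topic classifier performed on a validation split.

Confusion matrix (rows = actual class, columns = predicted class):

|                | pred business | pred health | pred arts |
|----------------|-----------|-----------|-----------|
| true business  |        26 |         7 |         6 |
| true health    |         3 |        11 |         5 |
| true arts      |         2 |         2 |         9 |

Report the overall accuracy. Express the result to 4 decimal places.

0.6479

Accuracy = trace / total = (26+11+9=46) / 71 = 46/71 = 0.6479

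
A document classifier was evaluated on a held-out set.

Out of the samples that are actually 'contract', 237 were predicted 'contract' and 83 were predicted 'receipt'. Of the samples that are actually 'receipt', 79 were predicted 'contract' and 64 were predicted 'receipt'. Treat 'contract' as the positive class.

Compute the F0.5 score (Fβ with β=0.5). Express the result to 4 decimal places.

Fβ = (1+β²)·TP / ((1+β²)·TP + β²·FN + FP), with β²=1/4
= 1.25·237 / (1.25·237 + 0.25·83 + 79) = 0.7481

0.7481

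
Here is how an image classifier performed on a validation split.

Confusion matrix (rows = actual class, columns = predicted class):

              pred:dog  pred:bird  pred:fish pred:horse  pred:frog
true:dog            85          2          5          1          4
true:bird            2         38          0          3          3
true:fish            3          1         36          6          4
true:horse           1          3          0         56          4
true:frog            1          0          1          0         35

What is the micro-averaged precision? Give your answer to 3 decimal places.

0.850

Micro-averaging pools counts across classes: ΣTP=250, ΣFP=44, ΣFN=44.
Micro-precision = TP/(TP+FP) on pooled counts = 0.850 (equals overall accuracy in single-label multiclass).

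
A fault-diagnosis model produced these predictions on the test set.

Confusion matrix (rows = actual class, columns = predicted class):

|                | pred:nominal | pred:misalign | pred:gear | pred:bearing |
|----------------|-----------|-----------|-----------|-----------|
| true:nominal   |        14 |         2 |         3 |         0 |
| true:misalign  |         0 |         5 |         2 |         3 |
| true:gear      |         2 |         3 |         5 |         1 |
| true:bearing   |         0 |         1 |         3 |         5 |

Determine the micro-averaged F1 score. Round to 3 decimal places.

Micro-averaging pools counts across classes: ΣTP=29, ΣFP=20, ΣFN=20.
Micro-F1 score = 2·TP/(2·TP+FP+FN) on pooled counts = 0.592 (equals overall accuracy in single-label multiclass).

0.592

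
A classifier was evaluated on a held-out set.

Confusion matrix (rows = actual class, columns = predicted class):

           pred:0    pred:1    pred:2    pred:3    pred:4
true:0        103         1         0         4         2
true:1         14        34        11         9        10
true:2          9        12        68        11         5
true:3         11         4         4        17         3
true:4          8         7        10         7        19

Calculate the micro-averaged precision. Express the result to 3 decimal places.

Micro-averaging pools counts across classes: ΣTP=241, ΣFP=142, ΣFN=142.
Micro-precision = TP/(TP+FP) on pooled counts = 0.629 (equals overall accuracy in single-label multiclass).

0.629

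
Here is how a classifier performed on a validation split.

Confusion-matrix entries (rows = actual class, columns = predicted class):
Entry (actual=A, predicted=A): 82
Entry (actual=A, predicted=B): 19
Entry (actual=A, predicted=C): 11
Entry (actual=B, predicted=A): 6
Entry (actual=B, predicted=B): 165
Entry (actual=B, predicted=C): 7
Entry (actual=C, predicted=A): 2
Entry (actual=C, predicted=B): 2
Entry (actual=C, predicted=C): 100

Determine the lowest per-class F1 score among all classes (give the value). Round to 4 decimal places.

0.8119

Per-class F1 score (2·TP/(2·TP+FP+FN)):
  A: TP=82, FP=6+2=8, FN=19+11=30 → 164/202 = 0.81188
  B: TP=165, FP=19+2=21, FN=6+7=13 → 330/364 = 0.90659
  C: TP=100, FP=11+7=18, FN=2+2=4 → 200/222 = 0.90090
Lowest is class 'A' with F1 score = 0.8119.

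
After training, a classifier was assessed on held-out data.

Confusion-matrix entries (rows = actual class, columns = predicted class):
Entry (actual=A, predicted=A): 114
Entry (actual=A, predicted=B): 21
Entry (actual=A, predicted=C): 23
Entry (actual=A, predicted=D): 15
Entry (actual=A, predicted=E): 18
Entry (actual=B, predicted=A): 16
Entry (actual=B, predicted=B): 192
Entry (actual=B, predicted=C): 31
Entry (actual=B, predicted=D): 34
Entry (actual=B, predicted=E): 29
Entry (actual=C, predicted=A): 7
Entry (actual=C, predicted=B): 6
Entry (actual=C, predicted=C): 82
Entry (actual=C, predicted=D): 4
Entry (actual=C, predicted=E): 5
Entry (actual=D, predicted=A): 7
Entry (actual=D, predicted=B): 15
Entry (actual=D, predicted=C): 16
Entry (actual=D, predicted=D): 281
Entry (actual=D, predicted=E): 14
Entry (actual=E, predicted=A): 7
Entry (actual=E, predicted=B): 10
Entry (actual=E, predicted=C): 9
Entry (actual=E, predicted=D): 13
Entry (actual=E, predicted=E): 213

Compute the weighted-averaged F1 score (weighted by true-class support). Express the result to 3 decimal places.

0.746

Per-class F1 score (2·TP/(2·TP+FP+FN)):
  A: TP=114, FP=16+7+7+7=37, FN=21+23+15+18=77 → 228/342 = 0.6667
  B: TP=192, FP=21+6+15+10=52, FN=16+31+34+29=110 → 384/546 = 0.7033
  C: TP=82, FP=23+31+16+9=79, FN=7+6+4+5=22 → 164/265 = 0.6189
  D: TP=281, FP=15+34+4+13=66, FN=7+15+16+14=52 → 562/680 = 0.8265
  E: TP=213, FP=18+29+5+14=66, FN=7+10+9+13=39 → 426/531 = 0.8023
Weighted-F1 score = Σ (supportᵢ/N)·F1 scoreᵢ with N=1182: (191/1182)·0.6667 + (302/1182)·0.7033 + (104/1182)·0.6189 + (333/1182)·0.8265 + (252/1182)·0.8023 = 0.746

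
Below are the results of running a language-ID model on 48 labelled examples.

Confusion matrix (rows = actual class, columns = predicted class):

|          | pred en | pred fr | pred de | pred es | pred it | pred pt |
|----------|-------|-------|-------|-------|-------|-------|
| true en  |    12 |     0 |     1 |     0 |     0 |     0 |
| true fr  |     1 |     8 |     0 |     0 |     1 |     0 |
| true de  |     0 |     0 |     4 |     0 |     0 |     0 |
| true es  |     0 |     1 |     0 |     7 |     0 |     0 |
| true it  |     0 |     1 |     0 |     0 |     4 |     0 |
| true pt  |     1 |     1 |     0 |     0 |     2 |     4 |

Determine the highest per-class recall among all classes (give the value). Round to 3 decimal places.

Per-class recall (TP/(TP+FN)):
  en: TP=12, FN=0+1+0+0+0=1 → 12/13 = 0.9231
  fr: TP=8, FN=1+0+0+1+0=2 → 8/10 = 0.8000
  de: TP=4, FN=0+0+0+0+0=0 → 4/4 = 1.0000
  es: TP=7, FN=0+1+0+0+0=1 → 7/8 = 0.8750
  it: TP=4, FN=0+1+0+0+0=1 → 4/5 = 0.8000
  pt: TP=4, FN=1+1+0+0+2=4 → 4/8 = 0.5000
Highest is class 'de' with recall = 1.000.

1.000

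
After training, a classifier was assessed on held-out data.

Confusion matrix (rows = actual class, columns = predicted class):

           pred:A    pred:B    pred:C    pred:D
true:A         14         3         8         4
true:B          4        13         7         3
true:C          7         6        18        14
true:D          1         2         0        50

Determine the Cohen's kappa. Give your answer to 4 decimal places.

0.4676

Observed agreement pₒ = trace/N = 95/154 = 0.61688
Expected agreement pₑ = Σ (rowᵢ·colᵢ)/N² = (29·26 + 27·24 + 45·33 + 53·71)/154² = 0.28040
κ = (pₒ − pₑ)/(1 − pₑ) = (0.61688 − 0.28040)/(1 − 0.28040) = 0.4676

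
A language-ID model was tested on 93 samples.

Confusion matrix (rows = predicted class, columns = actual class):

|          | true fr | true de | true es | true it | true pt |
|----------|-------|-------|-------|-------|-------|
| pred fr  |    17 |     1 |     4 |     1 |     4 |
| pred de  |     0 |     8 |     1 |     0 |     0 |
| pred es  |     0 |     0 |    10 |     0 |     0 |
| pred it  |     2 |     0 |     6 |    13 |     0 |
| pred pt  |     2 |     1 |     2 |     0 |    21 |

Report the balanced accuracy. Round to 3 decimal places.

Balanced accuracy = mean of per-class recall.
  fr: recall = 17/21 = 0.8095
  de: recall = 8/10 = 0.8000
  es: recall = 10/23 = 0.4348
  it: recall = 13/14 = 0.9286
  pt: recall = 21/25 = 0.8400
Mean = (0.8095 + 0.8000 + 0.4348 + 0.9286 + 0.8400) / 5 = 0.763

0.763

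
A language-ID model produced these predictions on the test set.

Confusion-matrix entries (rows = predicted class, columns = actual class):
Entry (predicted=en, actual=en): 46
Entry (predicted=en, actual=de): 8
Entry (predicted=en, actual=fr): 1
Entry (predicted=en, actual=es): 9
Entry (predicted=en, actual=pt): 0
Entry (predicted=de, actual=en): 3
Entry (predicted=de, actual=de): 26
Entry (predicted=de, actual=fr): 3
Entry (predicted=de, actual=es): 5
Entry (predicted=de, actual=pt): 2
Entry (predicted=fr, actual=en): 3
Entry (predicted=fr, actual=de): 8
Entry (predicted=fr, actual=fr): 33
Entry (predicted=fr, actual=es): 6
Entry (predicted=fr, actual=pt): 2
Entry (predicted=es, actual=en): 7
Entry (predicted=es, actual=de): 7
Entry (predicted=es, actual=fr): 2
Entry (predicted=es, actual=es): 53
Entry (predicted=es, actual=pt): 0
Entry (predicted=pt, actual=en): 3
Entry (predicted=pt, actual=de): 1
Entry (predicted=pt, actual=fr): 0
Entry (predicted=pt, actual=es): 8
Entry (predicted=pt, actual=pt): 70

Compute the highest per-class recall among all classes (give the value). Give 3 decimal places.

0.946

Per-class recall (TP/(TP+FN)):
  en: TP=46, FN=3+3+7+3=16 → 46/62 = 0.7419
  de: TP=26, FN=8+8+7+1=24 → 26/50 = 0.5200
  fr: TP=33, FN=1+3+2+0=6 → 33/39 = 0.8462
  es: TP=53, FN=9+5+6+8=28 → 53/81 = 0.6543
  pt: TP=70, FN=0+2+2+0=4 → 70/74 = 0.9459
Highest is class 'pt' with recall = 0.946.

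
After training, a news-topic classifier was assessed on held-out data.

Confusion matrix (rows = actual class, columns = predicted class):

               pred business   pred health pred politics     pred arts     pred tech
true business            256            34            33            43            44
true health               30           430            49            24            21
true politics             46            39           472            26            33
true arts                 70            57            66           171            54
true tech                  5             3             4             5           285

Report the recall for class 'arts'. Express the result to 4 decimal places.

Take TP from the diagonal, FP from the rest of the 'arts' prediction marginal, FN from the rest of the 'arts' actual marginal.
recall = TP/(TP+FN).
arts: TP=171, FN=70+57+66+54=247 → 171/418 = 0.40909

0.4091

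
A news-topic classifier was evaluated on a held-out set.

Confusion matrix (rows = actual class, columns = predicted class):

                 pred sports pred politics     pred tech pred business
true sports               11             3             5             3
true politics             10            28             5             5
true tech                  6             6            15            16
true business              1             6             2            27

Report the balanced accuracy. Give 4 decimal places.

Balanced accuracy = mean of per-class recall.
  sports: recall = 11/22 = 0.50000
  politics: recall = 28/48 = 0.58333
  tech: recall = 15/43 = 0.34884
  business: recall = 27/36 = 0.75000
Mean = (0.50000 + 0.58333 + 0.34884 + 0.75000) / 4 = 0.5455

0.5455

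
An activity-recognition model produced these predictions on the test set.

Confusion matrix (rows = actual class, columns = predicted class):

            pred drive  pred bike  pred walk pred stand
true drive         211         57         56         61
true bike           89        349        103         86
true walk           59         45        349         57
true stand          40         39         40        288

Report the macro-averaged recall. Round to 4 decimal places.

0.6242

Per-class recall (TP/(TP+FN)):
  drive: TP=211, FN=57+56+61=174 → 211/385 = 0.54805
  bike: TP=349, FN=89+103+86=278 → 349/627 = 0.55662
  walk: TP=349, FN=59+45+57=161 → 349/510 = 0.68431
  stand: TP=288, FN=40+39+40=119 → 288/407 = 0.70762
Macro-recall = mean = (0.54805 + 0.55662 + 0.68431 + 0.70762) / 4 = 0.6242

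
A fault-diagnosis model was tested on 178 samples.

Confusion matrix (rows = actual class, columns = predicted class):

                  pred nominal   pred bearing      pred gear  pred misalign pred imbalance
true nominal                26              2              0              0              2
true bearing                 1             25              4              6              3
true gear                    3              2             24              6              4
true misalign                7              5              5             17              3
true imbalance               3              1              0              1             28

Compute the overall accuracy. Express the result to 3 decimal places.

0.674

Accuracy = trace / total = (26+25+24+17+28=120) / 178 = 120/178 = 0.674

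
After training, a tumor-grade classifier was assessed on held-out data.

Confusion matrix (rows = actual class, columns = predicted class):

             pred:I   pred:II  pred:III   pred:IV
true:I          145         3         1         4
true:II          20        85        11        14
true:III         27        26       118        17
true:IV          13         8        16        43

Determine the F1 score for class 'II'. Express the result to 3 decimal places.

Take TP from the diagonal, FP from the rest of the 'II' prediction marginal, FN from the rest of the 'II' actual marginal.
F1 score = 2·TP/(2·TP+FP+FN).
II: TP=85, FP=3+26+8=37, FN=20+11+14=45 → 170/252 = 0.6746

0.675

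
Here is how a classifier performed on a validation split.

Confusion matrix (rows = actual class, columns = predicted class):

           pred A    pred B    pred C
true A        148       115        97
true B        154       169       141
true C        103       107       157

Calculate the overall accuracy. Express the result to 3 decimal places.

0.398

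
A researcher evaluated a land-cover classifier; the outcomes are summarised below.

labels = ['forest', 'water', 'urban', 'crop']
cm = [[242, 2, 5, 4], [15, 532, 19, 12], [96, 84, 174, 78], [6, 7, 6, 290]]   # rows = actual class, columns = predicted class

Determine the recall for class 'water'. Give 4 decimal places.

0.9204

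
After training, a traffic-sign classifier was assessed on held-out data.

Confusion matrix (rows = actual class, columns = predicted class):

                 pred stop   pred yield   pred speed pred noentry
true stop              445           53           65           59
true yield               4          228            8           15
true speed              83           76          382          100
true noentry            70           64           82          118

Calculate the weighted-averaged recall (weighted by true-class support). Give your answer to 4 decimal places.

Per-class recall (TP/(TP+FN)):
  stop: TP=445, FN=53+65+59=177 → 445/622 = 0.71543
  yield: TP=228, FN=4+8+15=27 → 228/255 = 0.89412
  speed: TP=382, FN=83+76+100=259 → 382/641 = 0.59594
  noentry: TP=118, FN=70+64+82=216 → 118/334 = 0.35329
Weighted-recall = Σ (supportᵢ/N)·recallᵢ with N=1852: (622/1852)·0.71543 + (255/1852)·0.89412 + (641/1852)·0.59594 + (334/1852)·0.35329 = 0.6334

0.6334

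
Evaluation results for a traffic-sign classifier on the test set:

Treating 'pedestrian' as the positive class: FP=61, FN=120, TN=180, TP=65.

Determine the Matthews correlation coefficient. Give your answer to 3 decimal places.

0.107

MCC = (TP·TN − FP·FN) / √((TP+FP)(TP+FN)(TN+FP)(TN+FN))
Numerator = 65·180 − 61·120 = 4380
Denominator = √(126·185·241·300) = √1685313000 = 41052.5639
MCC = 4380 / 41052.5639 = 0.107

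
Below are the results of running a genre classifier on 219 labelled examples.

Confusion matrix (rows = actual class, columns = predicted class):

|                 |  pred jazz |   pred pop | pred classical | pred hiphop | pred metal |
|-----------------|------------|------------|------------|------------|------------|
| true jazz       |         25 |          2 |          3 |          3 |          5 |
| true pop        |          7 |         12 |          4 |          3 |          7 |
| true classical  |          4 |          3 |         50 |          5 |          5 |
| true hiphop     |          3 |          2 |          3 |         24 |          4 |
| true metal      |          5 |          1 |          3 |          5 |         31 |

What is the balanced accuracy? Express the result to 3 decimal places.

Balanced accuracy = mean of per-class recall.
  jazz: recall = 25/38 = 0.6579
  pop: recall = 12/33 = 0.3636
  classical: recall = 50/67 = 0.7463
  hiphop: recall = 24/36 = 0.6667
  metal: recall = 31/45 = 0.6889
Mean = (0.6579 + 0.3636 + 0.7463 + 0.6667 + 0.6889) / 5 = 0.625

0.625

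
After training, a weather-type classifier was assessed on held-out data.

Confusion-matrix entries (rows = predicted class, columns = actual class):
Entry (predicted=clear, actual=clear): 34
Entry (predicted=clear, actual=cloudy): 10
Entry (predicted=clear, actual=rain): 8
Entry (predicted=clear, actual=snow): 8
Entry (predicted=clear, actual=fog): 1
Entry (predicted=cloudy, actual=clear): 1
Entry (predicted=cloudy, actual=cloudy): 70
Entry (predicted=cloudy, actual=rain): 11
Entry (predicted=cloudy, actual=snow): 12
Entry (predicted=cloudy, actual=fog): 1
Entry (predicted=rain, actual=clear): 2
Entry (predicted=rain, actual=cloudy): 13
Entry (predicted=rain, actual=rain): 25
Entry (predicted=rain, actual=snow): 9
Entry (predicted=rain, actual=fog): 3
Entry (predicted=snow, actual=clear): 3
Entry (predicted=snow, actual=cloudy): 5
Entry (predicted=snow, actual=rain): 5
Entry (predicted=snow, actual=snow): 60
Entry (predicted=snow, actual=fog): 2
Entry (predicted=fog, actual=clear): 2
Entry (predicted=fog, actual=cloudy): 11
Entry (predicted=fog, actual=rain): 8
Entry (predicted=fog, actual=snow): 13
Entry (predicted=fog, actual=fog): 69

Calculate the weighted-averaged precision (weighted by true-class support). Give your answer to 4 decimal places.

Per-class precision (TP/(TP+FP)):
  clear: TP=34, FP=10+8+8+1=27 → 34/61 = 0.55738
  cloudy: TP=70, FP=1+11+12+1=25 → 70/95 = 0.73684
  rain: TP=25, FP=2+13+9+3=27 → 25/52 = 0.48077
  snow: TP=60, FP=3+5+5+2=15 → 60/75 = 0.80000
  fog: TP=69, FP=2+11+8+13=34 → 69/103 = 0.66990
Weighted-precision = Σ (supportᵢ/N)·precisionᵢ with N=386: (42/386)·0.55738 + (109/386)·0.73684 + (57/386)·0.48077 + (102/386)·0.80000 + (76/386)·0.66990 = 0.6830

0.6830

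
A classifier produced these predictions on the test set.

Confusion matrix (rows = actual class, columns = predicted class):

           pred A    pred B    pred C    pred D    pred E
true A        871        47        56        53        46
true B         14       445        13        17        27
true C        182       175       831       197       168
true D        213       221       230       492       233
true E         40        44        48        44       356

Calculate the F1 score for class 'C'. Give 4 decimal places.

0.6086

Treat 'C' as positive and all other classes as negative.
F1 score = 2·TP/(2·TP+FP+FN).
C: TP=831, FP=56+13+230+48=347, FN=182+175+197+168=722 → 1662/2731 = 0.60857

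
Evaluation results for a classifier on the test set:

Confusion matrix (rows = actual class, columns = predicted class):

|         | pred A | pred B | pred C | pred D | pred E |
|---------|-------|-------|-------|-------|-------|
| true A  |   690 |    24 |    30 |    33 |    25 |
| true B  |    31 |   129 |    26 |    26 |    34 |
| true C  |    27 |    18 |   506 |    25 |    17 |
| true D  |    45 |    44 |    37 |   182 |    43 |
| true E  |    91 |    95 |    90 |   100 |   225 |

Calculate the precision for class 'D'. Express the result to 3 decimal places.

0.497

Take TP from the diagonal, FP from the rest of the 'D' prediction marginal, FN from the rest of the 'D' actual marginal.
precision = TP/(TP+FP).
D: TP=182, FP=33+26+25+100=184 → 182/366 = 0.4973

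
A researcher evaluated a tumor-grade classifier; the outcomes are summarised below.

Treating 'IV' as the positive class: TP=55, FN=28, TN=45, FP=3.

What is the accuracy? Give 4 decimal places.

Accuracy = (TP+TN)/N = (55+45)/131 = 0.7634

0.7634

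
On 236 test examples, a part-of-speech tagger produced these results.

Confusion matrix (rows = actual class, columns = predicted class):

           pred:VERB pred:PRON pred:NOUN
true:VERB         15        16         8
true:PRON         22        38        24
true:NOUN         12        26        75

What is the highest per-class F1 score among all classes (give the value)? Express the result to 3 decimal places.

Per-class F1 score (2·TP/(2·TP+FP+FN)):
  VERB: TP=15, FP=22+12=34, FN=16+8=24 → 30/88 = 0.3409
  PRON: TP=38, FP=16+26=42, FN=22+24=46 → 76/164 = 0.4634
  NOUN: TP=75, FP=8+24=32, FN=12+26=38 → 150/220 = 0.6818
Highest is class 'NOUN' with F1 score = 0.682.

0.682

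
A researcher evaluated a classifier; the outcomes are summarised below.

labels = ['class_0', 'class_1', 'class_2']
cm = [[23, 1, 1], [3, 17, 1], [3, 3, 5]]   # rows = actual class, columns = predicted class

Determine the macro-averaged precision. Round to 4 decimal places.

Per-class precision (TP/(TP+FP)):
  class_0: TP=23, FP=3+3=6 → 23/29 = 0.79310
  class_1: TP=17, FP=1+3=4 → 17/21 = 0.80952
  class_2: TP=5, FP=1+1=2 → 5/7 = 0.71429
Macro-precision = mean = (0.79310 + 0.80952 + 0.71429) / 3 = 0.7723

0.7723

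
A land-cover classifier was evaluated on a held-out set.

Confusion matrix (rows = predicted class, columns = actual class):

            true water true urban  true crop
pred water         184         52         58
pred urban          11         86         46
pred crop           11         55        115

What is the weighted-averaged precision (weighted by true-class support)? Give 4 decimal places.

0.6216

Per-class precision (TP/(TP+FP)):
  water: TP=184, FP=52+58=110 → 184/294 = 0.62585
  urban: TP=86, FP=11+46=57 → 86/143 = 0.60140
  crop: TP=115, FP=11+55=66 → 115/181 = 0.63536
Weighted-precision = Σ (supportᵢ/N)·precisionᵢ with N=618: (206/618)·0.62585 + (193/618)·0.60140 + (219/618)·0.63536 = 0.6216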